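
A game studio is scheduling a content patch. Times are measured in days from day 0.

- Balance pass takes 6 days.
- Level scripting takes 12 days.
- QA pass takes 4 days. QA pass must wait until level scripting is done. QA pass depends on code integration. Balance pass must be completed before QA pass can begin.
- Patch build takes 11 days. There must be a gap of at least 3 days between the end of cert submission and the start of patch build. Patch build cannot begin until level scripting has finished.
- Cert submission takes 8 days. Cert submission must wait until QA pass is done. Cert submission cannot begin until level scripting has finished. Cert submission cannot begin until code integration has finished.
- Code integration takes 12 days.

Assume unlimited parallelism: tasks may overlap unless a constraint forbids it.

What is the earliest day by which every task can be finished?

Nothing blocks balance pass, so it runs from day 0 to day 6.
Nothing blocks code integration, so it runs from day 0 to day 12.
Nothing blocks level scripting, so it runs from day 0 to day 12.
QA pass cannot start until level scripting (finishes day 12); code integration (finishes day 12); balance pass (finishes day 6). The controlling bound is day 12, so QA pass finishes at 12 + 4 = day 16.
Cert submission cannot start until QA pass (finishes day 16); level scripting (finishes day 12); code integration (finishes day 12). The controlling bound is day 16, so cert submission finishes at 16 + 8 = day 24.
Patch build has to wait for cert submission (finishes day 24, plus 3-day gap → day 27); level scripting (finishes day 12). The latest of these is day 27, so patch build runs day 27 to 27 + 11 = day 38.
All tasks are finished once the last one completes. Finish times: Level scripting at 12, Code integration at 12, Balance pass at 6, QA pass at 16, Cert submission at 24, Patch build at 38. The latest is day 38.

38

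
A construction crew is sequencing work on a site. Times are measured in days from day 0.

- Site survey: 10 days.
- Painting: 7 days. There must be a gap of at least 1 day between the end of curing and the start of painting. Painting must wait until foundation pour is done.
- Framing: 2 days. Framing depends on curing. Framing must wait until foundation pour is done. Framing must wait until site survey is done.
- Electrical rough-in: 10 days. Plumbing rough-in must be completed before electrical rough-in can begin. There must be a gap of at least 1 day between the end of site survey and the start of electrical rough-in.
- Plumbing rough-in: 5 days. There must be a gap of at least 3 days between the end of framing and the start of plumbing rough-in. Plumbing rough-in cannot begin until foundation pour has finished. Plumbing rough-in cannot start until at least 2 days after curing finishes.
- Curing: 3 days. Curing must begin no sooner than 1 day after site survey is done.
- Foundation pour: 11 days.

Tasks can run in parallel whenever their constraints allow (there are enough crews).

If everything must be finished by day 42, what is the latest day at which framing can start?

22

Electrical rough-in must finish by day 42; it takes 10 days, so it must start by 42 − 10 = day 32.
Plumbing rough-in must finish before electrical rough-in (must start by day 32). With a 5-day duration, plumbing rough-in must start by 32 − 5 = day 27.
Framing has to be done before plumbing rough-in (must start by day 27, minus 3-day gap → day 24). That means finishing by day 24, i.e. starting by 24 − 2 = day 22.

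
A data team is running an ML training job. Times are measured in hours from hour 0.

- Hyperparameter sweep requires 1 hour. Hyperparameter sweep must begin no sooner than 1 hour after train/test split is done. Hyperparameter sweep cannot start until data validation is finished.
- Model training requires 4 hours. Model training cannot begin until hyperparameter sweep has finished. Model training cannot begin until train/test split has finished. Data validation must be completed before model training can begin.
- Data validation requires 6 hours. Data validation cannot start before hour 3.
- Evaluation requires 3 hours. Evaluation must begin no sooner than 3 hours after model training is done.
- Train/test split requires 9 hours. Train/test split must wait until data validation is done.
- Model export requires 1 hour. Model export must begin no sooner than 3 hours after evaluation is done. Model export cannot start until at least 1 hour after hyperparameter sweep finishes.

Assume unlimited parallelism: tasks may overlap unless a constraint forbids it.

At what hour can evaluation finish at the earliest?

Data validation waits on its own release at hour 3, so it starts at hour 3 and finishes at 3 + 6 = hour 9.
Train/test split waits on data validation (finishes hour 9), so it starts at hour 9 and finishes at 9 + 9 = hour 18.
Hyperparameter sweep needs all of train/test split (finishes hour 18, plus 1-hour gap → hour 19); data validation (finishes hour 9). That puts its earliest start at hour 19; it finishes at 19 + 1 = hour 20.
Model training needs all of hyperparameter sweep (finishes hour 20); train/test split (finishes hour 18); data validation (finishes hour 9). That puts its earliest start at hour 20; it finishes at 20 + 4 = hour 24.
Evaluation waits on model training (finishes hour 24, plus 3-hour gap → hour 27), so it starts at hour 27 and finishes at 27 + 3 = hour 30.

30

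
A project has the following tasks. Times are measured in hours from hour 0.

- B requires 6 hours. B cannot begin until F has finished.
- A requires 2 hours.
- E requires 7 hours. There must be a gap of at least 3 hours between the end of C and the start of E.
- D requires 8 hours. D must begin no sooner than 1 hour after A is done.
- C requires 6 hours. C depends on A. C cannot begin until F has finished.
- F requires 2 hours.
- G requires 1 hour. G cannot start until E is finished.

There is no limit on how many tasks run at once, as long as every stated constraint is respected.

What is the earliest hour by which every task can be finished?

19

Nothing blocks F, so it runs from hour 0 to hour 2.
B waits on F (finishes hour 2), so it starts at hour 2 and finishes at 2 + 6 = hour 8.
A can start immediately at hour 0; it finishes at hour 2.
After A (finishes hour 2, plus 1-hour gap → hour 3), D can start at hour 3 and finishes at hour 11.
C cannot start until A (finishes hour 2); F (finishes hour 2). The controlling bound is hour 2, so C finishes at 2 + 6 = hour 8.
E waits on C (finishes hour 8, plus 3-hour gap → hour 11), so it starts at hour 11 and finishes at 11 + 7 = hour 18.
G waits on E (finishes hour 18), so it starts at hour 18 and finishes at 18 + 1 = hour 19.
All tasks are finished once the last one completes. Finish times: A at 2, B at 8, C at 8, D at 11, E at 18, F at 2, G at 19. The latest is hour 19.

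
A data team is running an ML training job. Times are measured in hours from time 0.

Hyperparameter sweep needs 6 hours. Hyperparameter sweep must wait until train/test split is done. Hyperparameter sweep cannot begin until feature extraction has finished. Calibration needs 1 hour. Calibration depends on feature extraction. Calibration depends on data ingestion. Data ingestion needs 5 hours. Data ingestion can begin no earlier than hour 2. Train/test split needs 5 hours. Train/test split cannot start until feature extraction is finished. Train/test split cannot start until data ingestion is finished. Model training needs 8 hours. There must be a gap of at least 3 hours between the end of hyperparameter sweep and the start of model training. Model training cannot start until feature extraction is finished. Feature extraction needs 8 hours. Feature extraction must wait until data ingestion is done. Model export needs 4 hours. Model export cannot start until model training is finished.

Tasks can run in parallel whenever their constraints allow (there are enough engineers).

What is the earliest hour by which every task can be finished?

After its own release at hour 2, data ingestion can start at hour 2 and finishes at hour 7.
After data ingestion (finishes hour 7), feature extraction can start at hour 7 and finishes at hour 15.
Calibration needs all of feature extraction (finishes hour 15); data ingestion (finishes hour 7). That puts its earliest start at hour 15; it finishes at 15 + 1 = hour 16.
Train/test split cannot start until feature extraction (finishes hour 15); data ingestion (finishes hour 7). The controlling bound is hour 15, so train/test split finishes at 15 + 5 = hour 20.
Hyperparameter sweep cannot start until train/test split (finishes hour 20); feature extraction (finishes hour 15). The controlling bound is hour 20, so hyperparameter sweep finishes at 20 + 6 = hour 26.
Model training cannot start until hyperparameter sweep (finishes hour 26, plus 3-hour gap → hour 29); feature extraction (finishes hour 15). The controlling bound is hour 29, so model training finishes at 29 + 8 = hour 37.
Model export waits on model training (finishes hour 37), so it starts at hour 37 and finishes at 37 + 4 = hour 41.
All tasks are finished once the last one completes. Finish times: Data ingestion at 7, Feature extraction at 15, Train/test split at 20, Hyperparameter sweep at 26, Model training at 37, Calibration at 16, Model export at 41. The latest is hour 41.

41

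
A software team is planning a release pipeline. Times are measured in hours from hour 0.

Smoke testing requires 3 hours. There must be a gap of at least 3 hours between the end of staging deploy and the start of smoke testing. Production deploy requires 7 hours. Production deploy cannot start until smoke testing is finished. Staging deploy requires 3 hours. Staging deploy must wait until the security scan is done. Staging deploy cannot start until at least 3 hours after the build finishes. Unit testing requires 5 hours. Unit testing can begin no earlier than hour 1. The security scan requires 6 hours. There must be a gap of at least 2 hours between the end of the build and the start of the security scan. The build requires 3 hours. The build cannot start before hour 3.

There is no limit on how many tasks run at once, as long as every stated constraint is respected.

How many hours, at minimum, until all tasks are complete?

30

Unit testing waits on its own release at hour 1, so it starts at hour 1 and finishes at 1 + 5 = hour 6.
The build cannot begin until its own release at hour 3. It runs from hour 3 to 3 + 3 = hour 6.
The security scan cannot begin until the build (finishes hour 6, plus 2-hour gap → hour 8). It runs from hour 8 to 8 + 6 = hour 14.
Staging deploy cannot start until the security scan (finishes hour 14); the build (finishes hour 6, plus 3-hour gap → hour 9). The controlling bound is hour 14, so staging deploy finishes at 14 + 3 = hour 17.
Smoke testing waits on staging deploy (finishes hour 17, plus 3-hour gap → hour 20), so it starts at hour 20 and finishes at 20 + 3 = hour 23.
Production deploy waits on smoke testing (finishes hour 23), so it starts at hour 23 and finishes at 23 + 7 = hour 30.
All tasks are finished once the last one completes. Finish times: The build at 6, Unit testing at 6, The security scan at 14, Staging deploy at 17, Smoke testing at 23, Production deploy at 30. The latest is hour 30.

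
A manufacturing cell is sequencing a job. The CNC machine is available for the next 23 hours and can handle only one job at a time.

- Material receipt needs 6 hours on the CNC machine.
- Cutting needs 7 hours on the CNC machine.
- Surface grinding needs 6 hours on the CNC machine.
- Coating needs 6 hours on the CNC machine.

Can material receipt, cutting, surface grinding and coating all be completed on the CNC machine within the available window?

Running back to back, the jobs need 6 + 7 + 6 + 6 = 25 hours on the CNC machine.
Since 25 > 23, they cannot all fit.

No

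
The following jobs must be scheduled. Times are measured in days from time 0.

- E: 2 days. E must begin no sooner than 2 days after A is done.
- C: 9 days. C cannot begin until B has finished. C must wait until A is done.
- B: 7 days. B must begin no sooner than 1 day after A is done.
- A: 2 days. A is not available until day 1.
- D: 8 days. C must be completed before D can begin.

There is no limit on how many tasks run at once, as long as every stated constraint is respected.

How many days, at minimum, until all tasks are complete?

28

A waits on its own release at day 1, so it starts at day 1 and finishes at 1 + 2 = day 3.
E cannot begin until A (finishes day 3, plus 2-day gap → day 5). It runs from day 5 to 5 + 2 = day 7.
B waits on A (finishes day 3, plus 1-day gap → day 4), so it starts at day 4 and finishes at 4 + 7 = day 11.
C has to wait for B (finishes day 11); A (finishes day 3). The latest of these is day 11, so C runs day 11 to 11 + 9 = day 20.
D waits on C (finishes day 20), so it starts at day 20 and finishes at 20 + 8 = day 28.
All tasks are finished once the last one completes. Finish times: A at 3, B at 11, C at 20, D at 28, E at 7. The latest is day 28.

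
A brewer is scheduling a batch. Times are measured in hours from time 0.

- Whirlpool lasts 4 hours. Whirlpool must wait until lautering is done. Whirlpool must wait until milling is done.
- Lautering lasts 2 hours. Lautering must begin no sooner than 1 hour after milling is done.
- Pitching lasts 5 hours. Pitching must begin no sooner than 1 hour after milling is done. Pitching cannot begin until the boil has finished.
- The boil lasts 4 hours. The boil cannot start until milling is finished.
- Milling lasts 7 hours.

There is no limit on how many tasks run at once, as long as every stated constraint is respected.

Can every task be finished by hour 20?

Milling can start immediately at hour 0; it finishes at hour 7.
The boil cannot begin until milling (finishes hour 7). It runs from hour 7 to 7 + 4 = hour 11.
Pitching has to wait for milling (finishes hour 7, plus 1-hour gap → hour 8); the boil (finishes hour 11). The latest of these is hour 11, so pitching runs hour 11 to 11 + 5 = hour 16.
After milling (finishes hour 7, plus 1-hour gap → hour 8), lautering can start at hour 8 and finishes at hour 10.
Whirlpool cannot start until lautering (finishes hour 10); milling (finishes hour 7). The controlling bound is hour 10, so whirlpool finishes at 10 + 4 = hour 14.
Every task is finished by hour 16, which is no later than the deadline of 20, so the schedule is feasible.

Yes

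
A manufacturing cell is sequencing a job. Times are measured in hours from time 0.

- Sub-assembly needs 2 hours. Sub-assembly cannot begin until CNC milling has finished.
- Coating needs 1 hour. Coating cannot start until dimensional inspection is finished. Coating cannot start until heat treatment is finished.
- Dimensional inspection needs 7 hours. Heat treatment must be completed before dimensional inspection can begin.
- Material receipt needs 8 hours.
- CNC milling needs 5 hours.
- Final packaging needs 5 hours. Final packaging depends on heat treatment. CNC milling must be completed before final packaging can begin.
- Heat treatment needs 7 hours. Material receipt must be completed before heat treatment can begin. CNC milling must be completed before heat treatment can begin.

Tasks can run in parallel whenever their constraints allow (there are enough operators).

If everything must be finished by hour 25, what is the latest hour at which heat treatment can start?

Coating must finish by hour 25; it takes 1 hour, so it must start by 25 − 1 = hour 24.
Dimensional inspection feeds into coating (must start by hour 24); so dimensional inspection must finish by hour 24 and therefore start by hour 17.
Final packaging has no dependents, so it just needs to finish by hour 25. Starting by 25 − 5 = hour 20 achieves that.
Heat treatment must finish in time for dimensional inspection (must start by hour 17); coating (must start by hour 24); final packaging (must start by hour 20). The tightest is hour 17, so heat treatment must start by 17 − 7 = hour 10.

10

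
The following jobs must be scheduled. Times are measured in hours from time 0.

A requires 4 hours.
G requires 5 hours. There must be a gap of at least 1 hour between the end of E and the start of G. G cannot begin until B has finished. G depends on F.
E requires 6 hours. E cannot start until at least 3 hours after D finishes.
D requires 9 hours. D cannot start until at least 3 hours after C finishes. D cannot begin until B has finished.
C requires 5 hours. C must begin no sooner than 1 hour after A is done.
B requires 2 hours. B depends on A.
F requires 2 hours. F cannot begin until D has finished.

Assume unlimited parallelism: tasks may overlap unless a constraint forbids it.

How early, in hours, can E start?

25

A can start immediately at hour 0; it finishes at hour 4.
After A (finishes hour 4, plus 1-hour gap → hour 5), C can start at hour 5 and finishes at hour 10.
After A (finishes hour 4), B can start at hour 4 and finishes at hour 6.
D cannot start until C (finishes hour 10, plus 3-hour gap → hour 13); B (finishes hour 6). The controlling bound is hour 13, so D finishes at 13 + 9 = hour 22.
E waits on D (finishes hour 22, plus 3-hour gap → hour 25), so the earliest it can start is hour 25.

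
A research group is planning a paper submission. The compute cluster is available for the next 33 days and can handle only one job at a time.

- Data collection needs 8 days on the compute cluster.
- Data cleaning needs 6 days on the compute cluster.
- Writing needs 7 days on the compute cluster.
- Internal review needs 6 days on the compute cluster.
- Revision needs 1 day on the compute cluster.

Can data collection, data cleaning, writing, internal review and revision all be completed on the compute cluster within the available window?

Yes

Running back to back, the jobs need 8 + 6 + 7 + 6 + 1 = 28 days on the compute cluster.
Since 28 ≤ 33, they fit within the window.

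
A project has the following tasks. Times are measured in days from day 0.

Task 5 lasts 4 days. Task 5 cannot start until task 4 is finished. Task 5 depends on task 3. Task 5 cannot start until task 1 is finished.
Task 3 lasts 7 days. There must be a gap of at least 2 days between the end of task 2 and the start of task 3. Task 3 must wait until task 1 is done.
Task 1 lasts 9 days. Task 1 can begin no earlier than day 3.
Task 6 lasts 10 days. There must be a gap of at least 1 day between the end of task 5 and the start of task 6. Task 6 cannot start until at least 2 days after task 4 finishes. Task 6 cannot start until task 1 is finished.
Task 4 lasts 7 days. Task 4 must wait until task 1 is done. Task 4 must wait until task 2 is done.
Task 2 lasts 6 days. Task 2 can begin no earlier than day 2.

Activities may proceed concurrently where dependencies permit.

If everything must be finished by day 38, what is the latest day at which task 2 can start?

Task 6 must finish by day 38; it takes 10 days, so it must start by 38 − 10 = day 28.
Task 5 has to be done before task 6 (must start by day 28, minus 1-day gap → day 27). That means finishing by day 27, i.e. starting by 27 − 4 = day 23.
Task 3 has to be done before task 5 (must start by day 23). That means finishing by day 23, i.e. starting by 23 − 7 = day 16.
Task 4 must finish in time for task 5 (must start by day 23); task 6 (must start by day 28, minus 2-day gap → day 26). The tightest is day 23, so task 4 must start by 23 − 7 = day 16.
Task 2 has several dependents: task 3 (must start by day 16, minus 2-day gap → day 14); task 4 (must start by day 16). The earliest of those limits is day 14, so task 2 must start by 14 − 6 = day 8.

8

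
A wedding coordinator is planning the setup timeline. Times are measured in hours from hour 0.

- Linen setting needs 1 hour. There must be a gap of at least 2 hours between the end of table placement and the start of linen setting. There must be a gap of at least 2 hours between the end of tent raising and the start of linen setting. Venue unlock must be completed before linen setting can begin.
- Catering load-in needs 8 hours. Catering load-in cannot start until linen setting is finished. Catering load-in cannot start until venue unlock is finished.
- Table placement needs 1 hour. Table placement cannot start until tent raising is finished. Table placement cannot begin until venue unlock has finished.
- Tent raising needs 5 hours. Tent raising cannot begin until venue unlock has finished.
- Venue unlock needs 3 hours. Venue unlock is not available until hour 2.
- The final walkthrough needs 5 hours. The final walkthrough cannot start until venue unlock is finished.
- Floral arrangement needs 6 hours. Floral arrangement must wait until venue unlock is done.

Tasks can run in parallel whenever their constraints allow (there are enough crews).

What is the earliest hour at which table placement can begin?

Venue unlock waits on its own release at hour 2, so it starts at hour 2 and finishes at 2 + 3 = hour 5.
Tent raising cannot begin until venue unlock (finishes hour 5). It runs from hour 5 to 5 + 5 = hour 10.
Table placement waits on tent raising (finishes hour 10); venue unlock (finishes hour 5). The latest of these is hour 10, which is the earliest table placement can start.

10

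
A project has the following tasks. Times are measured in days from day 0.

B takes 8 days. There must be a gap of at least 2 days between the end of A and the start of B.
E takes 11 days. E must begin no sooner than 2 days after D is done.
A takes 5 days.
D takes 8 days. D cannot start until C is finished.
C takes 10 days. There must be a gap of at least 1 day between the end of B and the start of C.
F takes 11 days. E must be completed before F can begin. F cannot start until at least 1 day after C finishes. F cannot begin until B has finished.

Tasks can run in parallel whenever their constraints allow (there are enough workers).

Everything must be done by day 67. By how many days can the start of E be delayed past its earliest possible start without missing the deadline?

A can start immediately at day 0; it finishes at day 5.
B cannot begin until A (finishes day 5, plus 2-day gap → day 7). It runs from day 7 to 7 + 8 = day 15.
C waits on B (finishes day 15, plus 1-day gap → day 16), so it starts at day 16 and finishes at 16 + 10 = day 26.
After C (finishes day 26), D can start at day 26 and finishes at day 34.
E waits on D (finishes day 34, plus 2-day gap → day 36), so it starts at day 36 and finishes at 36 + 11 = day 47.

Working backward from the deadline:
F must finish by day 67; it takes 11 days, so it must start by 67 − 11 = day 56.
E has to be done before F (must start by day 56). That means finishing by day 56, i.e. starting by 56 − 11 = day 45.
So E can start as early as day 36 and as late as day 45, giving 45 − 36 = 9 days of slack.

9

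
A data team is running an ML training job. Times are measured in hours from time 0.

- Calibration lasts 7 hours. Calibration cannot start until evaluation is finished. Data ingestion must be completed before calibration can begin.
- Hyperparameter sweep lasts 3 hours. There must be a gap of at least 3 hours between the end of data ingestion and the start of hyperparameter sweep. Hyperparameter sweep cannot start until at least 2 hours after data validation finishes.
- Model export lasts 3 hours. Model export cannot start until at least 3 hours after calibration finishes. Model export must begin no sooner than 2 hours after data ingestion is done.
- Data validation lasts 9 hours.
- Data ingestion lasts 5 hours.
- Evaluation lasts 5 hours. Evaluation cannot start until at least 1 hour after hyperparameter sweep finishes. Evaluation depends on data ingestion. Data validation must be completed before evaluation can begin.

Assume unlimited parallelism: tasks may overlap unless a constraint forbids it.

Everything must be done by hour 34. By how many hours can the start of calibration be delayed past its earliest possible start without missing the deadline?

Data validation can start immediately at hour 0; it finishes at hour 9.
Data ingestion can start immediately at hour 0; it finishes at hour 5.
Hyperparameter sweep cannot start until data ingestion (finishes hour 5, plus 3-hour gap → hour 8); data validation (finishes hour 9, plus 2-hour gap → hour 11). The controlling bound is hour 11, so hyperparameter sweep finishes at 11 + 3 = hour 14.
Evaluation has to wait for hyperparameter sweep (finishes hour 14, plus 1-hour gap → hour 15); data ingestion (finishes hour 5); data validation (finishes hour 9). The latest of these is hour 15, so evaluation runs hour 15 to 15 + 5 = hour 20.
For calibration: evaluation (finishes hour 20); data ingestion (finishes hour 5). Taking the maximum gives a start of hour 20, and it finishes at 20 + 7 = hour 27.

Working backward from the deadline:
Nothing follows model export; the deadline of hour 34 is its only limit. It must start by 34 − 3 = hour 31.
Since model export (must start by hour 31, minus 3-hour gap → hour 28) depends on it, calibration must finish by hour 28. Backing off its 7-hour duration gives a latest start of hour 21.
So calibration can start as early as hour 20 and as late as hour 21, giving 21 − 20 = 1 hour of slack.

1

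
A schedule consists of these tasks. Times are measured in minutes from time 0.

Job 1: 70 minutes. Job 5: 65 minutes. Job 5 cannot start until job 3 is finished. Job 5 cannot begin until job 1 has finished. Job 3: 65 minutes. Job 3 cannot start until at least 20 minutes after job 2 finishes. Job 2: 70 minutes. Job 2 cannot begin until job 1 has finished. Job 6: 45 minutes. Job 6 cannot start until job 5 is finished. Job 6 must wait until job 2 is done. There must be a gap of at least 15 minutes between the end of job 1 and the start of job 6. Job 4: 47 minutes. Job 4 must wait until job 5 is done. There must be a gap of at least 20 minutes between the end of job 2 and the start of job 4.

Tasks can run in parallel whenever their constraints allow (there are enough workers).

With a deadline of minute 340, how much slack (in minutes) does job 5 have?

Job 1 has no prerequisites, so it starts at minute 0 and finishes at minute 70.
After job 1 (finishes minute 70), job 2 can start at minute 70 and finishes at minute 140.
Job 3 waits on job 2 (finishes minute 140, plus 20-minute gap → minute 160), so it starts at minute 160 and finishes at 160 + 65 = minute 225.
Job 5 cannot start until job 3 (finishes minute 225); job 1 (finishes minute 70). The controlling bound is minute 225, so job 5 finishes at 225 + 65 = minute 290.

Working backward from the deadline:
Nothing follows job 4; the deadline of minute 340 is its only limit. It must start by 340 − 47 = minute 293.
To finish by minute 340, job 6 (duration 45) must start no later than minute 295.
For job 5: job 4 (must start by minute 293); job 6 (must start by minute 295). The most restrictive is minute 293; with a 65-minute duration, job 5 must start by minute 228.
So job 5 can start as early as minute 225 and as late as minute 228, giving 228 − 225 = 3 minutes of slack.

3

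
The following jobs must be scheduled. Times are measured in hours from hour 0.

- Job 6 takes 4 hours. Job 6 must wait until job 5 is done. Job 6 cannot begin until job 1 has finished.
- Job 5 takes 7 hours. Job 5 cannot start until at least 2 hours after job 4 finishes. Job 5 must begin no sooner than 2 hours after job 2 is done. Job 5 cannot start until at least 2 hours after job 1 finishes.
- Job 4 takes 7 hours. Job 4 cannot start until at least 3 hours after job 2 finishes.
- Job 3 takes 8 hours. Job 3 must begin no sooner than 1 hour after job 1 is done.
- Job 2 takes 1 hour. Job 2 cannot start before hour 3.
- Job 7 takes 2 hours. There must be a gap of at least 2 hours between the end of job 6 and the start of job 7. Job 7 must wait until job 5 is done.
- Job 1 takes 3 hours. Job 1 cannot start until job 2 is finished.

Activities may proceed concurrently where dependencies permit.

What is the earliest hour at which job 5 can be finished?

23

After its own release at hour 3, job 2 can start at hour 3 and finishes at hour 4.
Job 4 waits on job 2 (finishes hour 4, plus 3-hour gap → hour 7), so it starts at hour 7 and finishes at 7 + 7 = hour 14.
After job 2 (finishes hour 4), job 1 can start at hour 4 and finishes at hour 7.
Job 5 has to wait for job 4 (finishes hour 14, plus 2-hour gap → hour 16); job 2 (finishes hour 4, plus 2-hour gap → hour 6); job 1 (finishes hour 7, plus 2-hour gap → hour 9). The latest of these is hour 16, so job 5 runs hour 16 to 16 + 7 = hour 23.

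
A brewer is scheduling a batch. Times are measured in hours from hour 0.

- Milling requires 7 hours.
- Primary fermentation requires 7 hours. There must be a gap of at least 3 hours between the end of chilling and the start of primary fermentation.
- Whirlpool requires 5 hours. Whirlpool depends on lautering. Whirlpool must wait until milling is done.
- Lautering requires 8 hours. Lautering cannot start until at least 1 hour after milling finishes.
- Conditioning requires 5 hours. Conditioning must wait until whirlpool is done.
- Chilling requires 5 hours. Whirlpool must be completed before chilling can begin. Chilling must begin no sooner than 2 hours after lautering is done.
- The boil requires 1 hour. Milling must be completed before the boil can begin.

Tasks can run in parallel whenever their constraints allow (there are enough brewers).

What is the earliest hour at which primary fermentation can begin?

29

Milling can start immediately at hour 0; it finishes at hour 7.
Lautering cannot begin until milling (finishes hour 7, plus 1-hour gap → hour 8). It runs from hour 8 to 8 + 8 = hour 16.
Whirlpool cannot start until lautering (finishes hour 16); milling (finishes hour 7). The controlling bound is hour 16, so whirlpool finishes at 16 + 5 = hour 21.
For chilling: whirlpool (finishes hour 21); lautering (finishes hour 16, plus 2-hour gap → hour 18). Taking the maximum gives a start of hour 21, and it finishes at 21 + 5 = hour 26.
Primary fermentation waits on chilling (finishes hour 26, plus 3-hour gap → hour 29), so the earliest it can start is hour 29.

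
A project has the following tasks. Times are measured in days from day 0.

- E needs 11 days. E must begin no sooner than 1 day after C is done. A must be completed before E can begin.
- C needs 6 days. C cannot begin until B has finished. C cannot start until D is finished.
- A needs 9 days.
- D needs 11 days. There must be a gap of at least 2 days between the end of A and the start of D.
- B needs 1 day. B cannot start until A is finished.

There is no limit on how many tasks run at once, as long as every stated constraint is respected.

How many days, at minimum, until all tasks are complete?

Nothing blocks A, so it runs from day 0 to day 9.
After A (finishes day 9, plus 2-day gap → day 11), D can start at day 11 and finishes at day 22.
B waits on A (finishes day 9), so it starts at day 9 and finishes at 9 + 1 = day 10.
For C: B (finishes day 10); D (finishes day 22). Taking the maximum gives a start of day 22, and it finishes at 22 + 6 = day 28.
E has to wait for C (finishes day 28, plus 1-day gap → day 29); A (finishes day 9). The latest of these is day 29, so E runs day 29 to 29 + 11 = day 40.
All tasks are finished once the last one completes. Finish times: A at 9, B at 10, C at 28, D at 22, E at 40. The latest is day 40.

40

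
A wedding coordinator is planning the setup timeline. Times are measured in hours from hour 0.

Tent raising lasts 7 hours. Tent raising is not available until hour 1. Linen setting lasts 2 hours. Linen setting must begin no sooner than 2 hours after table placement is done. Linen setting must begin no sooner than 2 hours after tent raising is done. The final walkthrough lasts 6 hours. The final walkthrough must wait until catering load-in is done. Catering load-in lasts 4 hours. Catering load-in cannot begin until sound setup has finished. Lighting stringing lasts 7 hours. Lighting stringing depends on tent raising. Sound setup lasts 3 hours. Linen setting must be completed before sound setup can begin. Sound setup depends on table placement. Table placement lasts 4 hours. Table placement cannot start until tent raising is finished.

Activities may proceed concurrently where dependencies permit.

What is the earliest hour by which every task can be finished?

Tent raising cannot begin until its own release at hour 1. It runs from hour 1 to 1 + 7 = hour 8.
After tent raising (finishes hour 8), lighting stringing can start at hour 8 and finishes at hour 15.
After tent raising (finishes hour 8), table placement can start at hour 8 and finishes at hour 12.
Linen setting needs all of table placement (finishes hour 12, plus 2-hour gap → hour 14); tent raising (finishes hour 8, plus 2-hour gap → hour 10). That puts its earliest start at hour 14; it finishes at 14 + 2 = hour 16.
Sound setup cannot start until linen setting (finishes hour 16); table placement (finishes hour 12). The controlling bound is hour 16, so sound setup finishes at 16 + 3 = hour 19.
Catering load-in waits on sound setup (finishes hour 19), so it starts at hour 19 and finishes at 19 + 4 = hour 23.
The final walkthrough waits on catering load-in (finishes hour 23), so it starts at hour 23 and finishes at 23 + 6 = hour 29.
All tasks are finished once the last one completes. Finish times: Tent raising at 8, Table placement at 12, Linen setting at 16, Lighting stringing at 15, Sound setup at 19, Catering load-in at 23, The final walkthrough at 29. The latest is hour 29.

29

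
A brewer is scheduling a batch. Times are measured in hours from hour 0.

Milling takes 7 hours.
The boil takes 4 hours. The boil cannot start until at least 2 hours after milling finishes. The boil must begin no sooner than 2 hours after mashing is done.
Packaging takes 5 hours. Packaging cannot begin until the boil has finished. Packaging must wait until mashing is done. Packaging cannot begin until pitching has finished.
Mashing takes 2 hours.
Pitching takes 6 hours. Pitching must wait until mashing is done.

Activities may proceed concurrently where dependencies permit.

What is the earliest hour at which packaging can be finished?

18

Nothing blocks mashing, so it runs from hour 0 to hour 2.
After mashing (finishes hour 2), pitching can start at hour 2 and finishes at hour 8.
Nothing blocks milling, so it runs from hour 0 to hour 7.
The boil needs all of milling (finishes hour 7, plus 2-hour gap → hour 9); mashing (finishes hour 2, plus 2-hour gap → hour 4). That puts its earliest start at hour 9; it finishes at 9 + 4 = hour 13.
Packaging cannot start until the boil (finishes hour 13); mashing (finishes hour 2); pitching (finishes hour 8). The controlling bound is hour 13, so packaging finishes at 13 + 5 = hour 18.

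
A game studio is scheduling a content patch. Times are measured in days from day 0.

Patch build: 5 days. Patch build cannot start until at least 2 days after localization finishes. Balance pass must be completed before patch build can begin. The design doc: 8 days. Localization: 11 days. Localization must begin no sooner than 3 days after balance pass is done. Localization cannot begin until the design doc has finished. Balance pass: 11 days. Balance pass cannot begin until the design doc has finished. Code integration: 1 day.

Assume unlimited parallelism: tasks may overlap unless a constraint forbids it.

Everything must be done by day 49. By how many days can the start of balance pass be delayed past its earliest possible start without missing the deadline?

9

The design doc has no prerequisites, so it starts at day 0 and finishes at day 8.
After the design doc (finishes day 8), balance pass can start at day 8 and finishes at day 19.

Working backward from the deadline:
Patch build must finish by day 49; it takes 5 days, so it must start by 49 − 5 = day 44.
Localization must finish before patch build (must start by day 44, minus 2-day gap → day 42). With an 11-day duration, localization must start by 42 − 11 = day 31.
Balance pass feeds localization (must start by day 31, minus 3-day gap → day 28); patch build (must start by day 44). Taking the minimum, balance pass must finish by day 28 and start by 28 − 11 = day 17.
So balance pass can start as early as day 8 and as late as day 17, giving 17 − 8 = 9 days of slack.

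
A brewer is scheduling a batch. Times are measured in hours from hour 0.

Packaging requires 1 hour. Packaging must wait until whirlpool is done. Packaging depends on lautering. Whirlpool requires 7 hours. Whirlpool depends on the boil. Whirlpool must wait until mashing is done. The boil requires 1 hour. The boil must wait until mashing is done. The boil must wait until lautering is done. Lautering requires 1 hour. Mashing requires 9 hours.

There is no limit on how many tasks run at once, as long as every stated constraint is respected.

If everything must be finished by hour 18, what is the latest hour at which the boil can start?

9

Nothing follows packaging; the deadline of hour 18 is its only limit. It must start by 18 − 1 = hour 17.
Whirlpool feeds into packaging (must start by hour 17); so whirlpool must finish by hour 17 and therefore start by hour 10.
The boil has to be done before whirlpool (must start by hour 10). That means finishing by hour 10, i.e. starting by 10 − 1 = hour 9.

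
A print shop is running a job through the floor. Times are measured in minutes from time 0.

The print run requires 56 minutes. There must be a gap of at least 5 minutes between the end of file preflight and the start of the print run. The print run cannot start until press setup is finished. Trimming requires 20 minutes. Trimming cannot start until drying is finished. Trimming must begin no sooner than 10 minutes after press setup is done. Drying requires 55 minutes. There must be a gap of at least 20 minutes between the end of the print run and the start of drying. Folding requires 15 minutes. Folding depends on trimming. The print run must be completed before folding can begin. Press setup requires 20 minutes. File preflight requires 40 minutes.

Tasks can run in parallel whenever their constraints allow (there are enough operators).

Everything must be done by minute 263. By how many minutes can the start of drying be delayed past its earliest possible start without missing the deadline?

52

Press setup has no prerequisites, so it starts at minute 0 and finishes at minute 20.
Nothing blocks file preflight, so it runs from minute 0 to minute 40.
The print run cannot start until file preflight (finishes minute 40, plus 5-minute gap → minute 45); press setup (finishes minute 20). The controlling bound is minute 45, so the print run finishes at 45 + 56 = minute 101.
Drying cannot begin until the print run (finishes minute 101, plus 20-minute gap → minute 121). It runs from minute 121 to 121 + 55 = minute 176.

Working backward from the deadline:
Folding has no dependents, so it just needs to finish by minute 263. Starting by 263 − 15 = minute 248 achieves that.
Trimming feeds into folding (must start by minute 248); so trimming must finish by minute 248 and therefore start by minute 228.
Drying must finish before trimming (must start by minute 228). With a 55-minute duration, drying must start by 228 − 55 = minute 173.
So drying can start as early as minute 121 and as late as minute 173, giving 173 − 121 = 52 minutes of slack.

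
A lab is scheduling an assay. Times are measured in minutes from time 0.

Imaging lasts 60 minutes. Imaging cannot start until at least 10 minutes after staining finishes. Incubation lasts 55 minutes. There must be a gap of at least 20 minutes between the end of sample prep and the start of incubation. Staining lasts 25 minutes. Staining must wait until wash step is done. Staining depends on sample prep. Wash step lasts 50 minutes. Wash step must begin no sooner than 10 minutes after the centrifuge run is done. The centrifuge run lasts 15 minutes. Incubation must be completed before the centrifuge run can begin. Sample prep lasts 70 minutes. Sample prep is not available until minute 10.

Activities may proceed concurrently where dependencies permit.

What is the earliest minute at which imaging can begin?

After its own release at minute 10, sample prep can start at minute 10 and finishes at minute 80.
After sample prep (finishes minute 80, plus 20-minute gap → minute 100), incubation can start at minute 100 and finishes at minute 155.
The centrifuge run waits on incubation (finishes minute 155), so it starts at minute 155 and finishes at 155 + 15 = minute 170.
Wash step cannot begin until the centrifuge run (finishes minute 170, plus 10-minute gap → minute 180). It runs from minute 180 to 180 + 50 = minute 230.
For staining: wash step (finishes minute 230); sample prep (finishes minute 80). Taking the maximum gives a start of minute 230, and it finishes at 230 + 25 = minute 255.
Imaging waits on staining (finishes minute 255, plus 10-minute gap → minute 265), so the earliest it can start is minute 265.

265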